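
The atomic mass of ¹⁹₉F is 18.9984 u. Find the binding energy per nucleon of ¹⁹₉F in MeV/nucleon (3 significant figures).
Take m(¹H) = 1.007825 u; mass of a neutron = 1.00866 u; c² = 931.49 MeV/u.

The nucleus contains 9 protons and 19 − 9 = 10 neutrons.
Σm = 9·m(¹H) + 10·m_n = 9.070425 + 10.08660 = 19.157025 u
The mass defect is 19.157025 − 18.9984 = 0.158625 u.
Binding energy = Δm·c² = 0.158625 × 931.49 MeV/u = 147.758 MeV
Dividing by A = 19 gives 7.777 MeV per nucleon.

7.78 MeV/nucleon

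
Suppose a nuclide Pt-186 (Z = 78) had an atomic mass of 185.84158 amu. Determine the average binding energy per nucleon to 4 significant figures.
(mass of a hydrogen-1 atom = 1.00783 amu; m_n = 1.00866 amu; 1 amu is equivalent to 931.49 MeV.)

8.536 MeV/nucleon

Total constituent mass: 78 × 1.00783 + 108 × 1.00866 = 187.54602 amu
Mass defect Δm = 187.54602 − 185.84158 = 1.70444 amu
E_B = 1.70444 × 931.49 = 1587.67 MeV
Per nucleon: 1587.67 / 186 = 8.536 MeV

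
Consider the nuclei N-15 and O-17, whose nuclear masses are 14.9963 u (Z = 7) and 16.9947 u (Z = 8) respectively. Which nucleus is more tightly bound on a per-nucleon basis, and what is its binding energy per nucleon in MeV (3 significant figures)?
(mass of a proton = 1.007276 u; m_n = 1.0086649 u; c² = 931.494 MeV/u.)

N-15: Σm = 7(1.007276) + 8(1.0086649) = 15.1202512 u; Δm = 0.1239512 u; E_B = 115.46 MeV; E_B/A = 7.697 MeV
O-17: Σm = 8(1.007276) + 9(1.0086649) = 17.1361921 u; Δm = 0.1414921 u; E_B = 131.80 MeV; E_B/A = 7.753 MeV
O-17 has the higher binding energy per nucleon, so it is the more tightly bound nucleus.

O-17; 7.75 MeV/nucleon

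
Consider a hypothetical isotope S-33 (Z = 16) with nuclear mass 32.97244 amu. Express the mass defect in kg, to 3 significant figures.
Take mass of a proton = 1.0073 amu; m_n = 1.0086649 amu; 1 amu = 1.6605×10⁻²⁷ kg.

The nucleus contains 16 protons and 33 − 16 = 17 neutrons.
Total constituent mass: 16 × 1.0073 + 17 × 1.0086649 = 33.2641033 amu
Δm = 33.2641033 − 32.97244 = 0.2916633 amu
In SI units: 0.2916633 amu × 1.6605×10⁻²⁷ kg/amu = 4.8431e-28 kg

4.84e-28 kg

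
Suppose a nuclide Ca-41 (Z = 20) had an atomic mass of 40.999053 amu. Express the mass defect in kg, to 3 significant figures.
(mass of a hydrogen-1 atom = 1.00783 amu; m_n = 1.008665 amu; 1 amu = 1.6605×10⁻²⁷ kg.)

The nucleus contains 20 protons and 41 − 20 = 21 neutrons.
Mass of separated nucleons = 20(1.00783) + 21(1.008665) = 20.15660 + 21.181965 = 41.338565 amu
Δm = 41.338565 − 40.999053 = 0.339512 amu
In SI units: 0.339512 amu × 1.6605×10⁻²⁷ kg/amu = 5.6376e-28 kg

5.64e-28 kg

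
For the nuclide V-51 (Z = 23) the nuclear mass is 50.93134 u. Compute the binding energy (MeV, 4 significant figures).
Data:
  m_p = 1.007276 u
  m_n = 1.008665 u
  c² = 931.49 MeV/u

Z = 23, so N = A − Z = 51 − 23 = 28.
Mass of separated nucleons = 23(1.007276) + 28(1.008665) = 23.167348 + 28.242620 = 51.409968 u
The mass defect is 51.409968 − 50.93134 = 0.478628 u.
Binding energy = Δm·c² = 0.478628 × 931.49 MeV/u = 445.837 MeV

445.8 MeV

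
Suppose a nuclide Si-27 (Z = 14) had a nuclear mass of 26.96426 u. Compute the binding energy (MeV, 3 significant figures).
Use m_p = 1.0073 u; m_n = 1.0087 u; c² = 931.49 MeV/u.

234 MeV

Z = 14, so N = A − Z = 27 − 14 = 13.
Total constituent mass: 14 × 1.0073 + 13 × 1.0087 = 27.2153 u
The mass defect is 27.2153 − 26.96426 = 0.25104 u.
E_B = 0.25104 × 931.49 = 233.841 MeV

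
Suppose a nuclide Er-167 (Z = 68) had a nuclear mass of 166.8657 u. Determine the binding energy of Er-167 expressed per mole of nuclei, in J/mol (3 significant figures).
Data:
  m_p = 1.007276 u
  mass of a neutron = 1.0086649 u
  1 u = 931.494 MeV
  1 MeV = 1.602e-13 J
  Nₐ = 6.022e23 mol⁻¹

Z = 68, so N = A − Z = 167 − 68 = 99.
Total constituent mass: 68 × 1.007276 + 99 × 1.0086649 = 168.3525931 u
Δm = 168.3525931 − 166.8657 = 1.4868931 u
Binding energy = Δm·c² = 1.4868931 × 931.494 MeV/u = 1385.03 MeV
Per nucleus in joules: 1385.03 MeV × 1.602e-13 J/MeV = 2.2188e-10 J
Per mole: 2.2188e-10 J × 6.022e23 mol⁻¹ = 1.3362e+14 J/mol

1.34e+14 J/mol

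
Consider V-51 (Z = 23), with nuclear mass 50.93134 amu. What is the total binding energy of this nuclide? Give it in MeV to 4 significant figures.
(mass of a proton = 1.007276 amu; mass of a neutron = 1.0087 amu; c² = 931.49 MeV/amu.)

446.8 MeV

With 23 protons and 28 neutrons (A = 51):
Σm = 23·m_p + 28·m_n = 23.167348 + 28.2436 = 51.410948 amu
Δm = 51.410948 − 50.93134 = 0.479608 amu
Converting to energy: 0.479608 amu × 931.49 MeV/amu = 446.750 MeV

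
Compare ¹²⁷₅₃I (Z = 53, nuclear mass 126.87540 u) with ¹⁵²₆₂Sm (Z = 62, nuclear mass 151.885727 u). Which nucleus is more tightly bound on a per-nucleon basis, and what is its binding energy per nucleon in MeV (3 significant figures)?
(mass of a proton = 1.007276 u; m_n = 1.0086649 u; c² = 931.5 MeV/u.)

¹²⁷₅₃I: Σm = 53(1.007276) + 74(1.0086649) = 128.0268306 u; Δm = 1.1514306 u; E_B = 1072.56 MeV; E_B/A = 8.445 MeV
¹⁵²₆₂Sm: Σm = 62(1.007276) + 90(1.0086649) = 153.2309530 u; Δm = 1.3452260 u; E_B = 1253.1 MeV; E_B/A = 8.244 MeV
¹²⁷₅₃I has the higher binding energy per nucleon, so it is the more tightly bound nucleus.

¹²⁷₅₃I; 8.45 MeV/nucleon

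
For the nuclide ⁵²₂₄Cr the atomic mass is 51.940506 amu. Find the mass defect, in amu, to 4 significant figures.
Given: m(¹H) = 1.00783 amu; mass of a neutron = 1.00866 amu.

0.4899 amu

Σm = 24·m(¹H) + 28·m_n = 24.18792 + 28.24248 = 52.43040 amu
Mass defect Δm = 52.43040 − 51.940506 = 0.489894 amu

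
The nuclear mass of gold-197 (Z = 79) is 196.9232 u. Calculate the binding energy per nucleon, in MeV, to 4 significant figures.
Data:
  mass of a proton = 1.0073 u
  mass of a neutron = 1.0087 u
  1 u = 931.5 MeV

7.944 MeV/nucleon

Mass of separated nucleons = 79(1.0073) + 118(1.0087) = 79.5767 + 119.0266 = 198.6033 u
Δm = 198.6033 − 196.9232 = 1.6801 u
E_B = 1.6801 × 931.5 = 1565.01 MeV
BE/A = 1565.01 MeV / 197 = 7.944 MeV/nucleon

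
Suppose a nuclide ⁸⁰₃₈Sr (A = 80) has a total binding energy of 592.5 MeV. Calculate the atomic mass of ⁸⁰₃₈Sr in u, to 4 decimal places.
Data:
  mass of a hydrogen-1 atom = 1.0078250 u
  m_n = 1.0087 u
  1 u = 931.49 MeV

Mass defect = 592.5 MeV / (931.49 MeV/u) = 0.636078 u
Constituent mass = 38(1.0078250) + 42(1.0087) = 80.6627500 u
Atomic mass = 80.6627500 − 0.636078 = 80.0266720 u ≈ 80.0267 u (to 4 decimal places)

80.0267 u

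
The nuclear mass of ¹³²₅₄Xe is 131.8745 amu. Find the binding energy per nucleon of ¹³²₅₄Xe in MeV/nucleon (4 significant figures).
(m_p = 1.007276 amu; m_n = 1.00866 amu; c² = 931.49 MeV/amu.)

The nucleus contains 54 protons and 132 − 54 = 78 neutrons.
Σm = 54·m_p + 78·m_n = 54.392904 + 78.67548 = 133.068384 amu
Mass defect Δm = 133.068384 − 131.8745 = 1.193884 amu
Binding energy = Δm·c² = 1.193884 × 931.49 MeV/amu = 1112.09 MeV
BE/A = 1112.09 MeV / 132 = 8.425 MeV/nucleon

8.425 MeV/nucleon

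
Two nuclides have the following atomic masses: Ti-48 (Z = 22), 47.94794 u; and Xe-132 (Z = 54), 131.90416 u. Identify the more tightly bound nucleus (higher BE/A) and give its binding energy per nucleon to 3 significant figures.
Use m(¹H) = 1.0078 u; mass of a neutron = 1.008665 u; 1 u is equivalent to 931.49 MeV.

Ti-48: Σm = 22(1.0078) + 26(1.008665) = 48.396890 u; Δm = 0.448950 u; E_B = 418.19 MeV; E_B/A = 8.712 MeV
Xe-132: Σm = 54(1.0078) + 78(1.008665) = 133.097070 u; Δm = 1.192910 u; E_B = 1111.2 MeV; E_B/A = 8.418 MeV
Ti-48 has the higher binding energy per nucleon, so it is the more tightly bound nucleus.

Ti-48; 8.71 MeV/nucleon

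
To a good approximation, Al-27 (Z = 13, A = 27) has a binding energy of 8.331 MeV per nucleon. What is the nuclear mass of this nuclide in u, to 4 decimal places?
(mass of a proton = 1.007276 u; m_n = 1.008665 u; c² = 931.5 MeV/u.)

Total binding energy = 27 × 8.331 = 224.937 MeV
Mass defect = 224.937 MeV / (931.5 MeV/u) = 0.241478 u
Constituent mass = 13(1.007276) + 14(1.008665) = 27.215898 u
Nuclear mass = 27.215898 − 0.241478 = 26.974420 u ≈ 26.9744 u (to 4 decimal places)

26.9744 u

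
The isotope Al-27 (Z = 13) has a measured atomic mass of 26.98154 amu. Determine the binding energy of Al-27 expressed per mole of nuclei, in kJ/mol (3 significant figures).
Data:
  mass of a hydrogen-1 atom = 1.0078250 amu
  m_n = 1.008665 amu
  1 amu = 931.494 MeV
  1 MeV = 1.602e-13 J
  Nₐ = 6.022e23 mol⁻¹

With 13 protons and 14 neutrons (A = 27):
Σm = 13·m(¹H) + 14·m_n = 13.1017250 + 14.121310 = 27.2230350 amu
Mass defect Δm = 27.2230350 − 26.98154 = 0.2414950 amu
Converting to energy: 0.2414950 amu × 931.494 MeV/amu = 224.951 MeV
Per nucleus in joules: 224.951 MeV × 1.602e-13 J/MeV = 3.6037e-11 J
Per mole: 3.6037e-11 J × 6.022e23 mol⁻¹ = 2.1701e+13 J/mol

2.17e+10 kJ/mol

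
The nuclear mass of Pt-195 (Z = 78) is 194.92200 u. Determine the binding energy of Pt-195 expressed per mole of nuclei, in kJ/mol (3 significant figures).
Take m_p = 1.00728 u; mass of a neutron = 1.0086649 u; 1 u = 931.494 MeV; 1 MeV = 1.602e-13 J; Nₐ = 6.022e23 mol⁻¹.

1.49e+11 kJ/mol

Σm = 78·m_p + 117·m_n = 78.56784 + 118.0137933 = 196.5816333 u
Δm = 196.5816333 − 194.92200 = 1.6596333 u
E_B = 1.6596333 × 931.494 = 1545.94 MeV
Per nucleus in joules: 1545.94 MeV × 1.602e-13 J/MeV = 2.4766e-10 J
Per mole: 2.4766e-10 J × 6.022e23 mol⁻¹ = 1.4914e+14 J/mol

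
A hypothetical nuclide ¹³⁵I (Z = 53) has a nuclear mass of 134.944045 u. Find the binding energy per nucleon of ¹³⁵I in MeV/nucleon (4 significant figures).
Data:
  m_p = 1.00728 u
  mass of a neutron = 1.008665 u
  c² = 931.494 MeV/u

Mass of separated nucleons = 53(1.00728) + 82(1.008665) = 53.38584 + 82.710530 = 136.096370 u
The mass defect is 136.096370 − 134.944045 = 1.152325 u.
E_B = 1.152325 × 931.494 = 1073.38 MeV
Per nucleon: 1073.38 / 135 = 7.951 MeV

7.951 MeV/nucleon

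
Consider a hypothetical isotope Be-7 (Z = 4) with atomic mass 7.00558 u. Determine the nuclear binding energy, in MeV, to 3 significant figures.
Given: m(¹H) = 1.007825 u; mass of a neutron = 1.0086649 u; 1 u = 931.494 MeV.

Total constituent mass: 4 × 1.007825 + 3 × 1.0086649 = 7.0572947 u
The mass defect is 7.0572947 − 7.00558 = 0.0517147 u.
Binding energy = Δm·c² = 0.0517147 × 931.494 MeV/u = 48.1719 MeV

48.2 MeV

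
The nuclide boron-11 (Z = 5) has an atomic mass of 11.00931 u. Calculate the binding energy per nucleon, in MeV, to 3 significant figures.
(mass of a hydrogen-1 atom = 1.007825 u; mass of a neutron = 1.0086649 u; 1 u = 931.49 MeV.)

Z = 5, so N = A − Z = 11 − 5 = 6.
Σm = 5·m(¹H) + 6·m_n = 5.039125 + 6.0519894 = 11.0911144 u
Mass defect Δm = 11.0911144 − 11.00931 = 0.0818044 u
Converting to energy: 0.0818044 u × 931.49 MeV/u = 76.2000 MeV
Per nucleon: 76.2000 / 11 = 6.927 MeV

6.93 MeV/nucleon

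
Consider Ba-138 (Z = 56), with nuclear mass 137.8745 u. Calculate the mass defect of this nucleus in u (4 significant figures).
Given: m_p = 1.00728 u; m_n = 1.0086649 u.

1.244 u

Mass of separated nucleons = 56(1.00728) + 82(1.0086649) = 56.40768 + 82.7105218 = 139.1182018 u
The mass defect is 139.1182018 − 137.8745 = 1.2437018 u.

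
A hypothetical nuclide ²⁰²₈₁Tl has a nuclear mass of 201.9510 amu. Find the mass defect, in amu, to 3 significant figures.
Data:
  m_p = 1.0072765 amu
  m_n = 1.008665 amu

Total constituent mass: 81 × 1.0072765 + 121 × 1.008665 = 203.6378615 amu
Mass defect Δm = 203.6378615 − 201.9510 = 1.6868615 amu

1.69 amu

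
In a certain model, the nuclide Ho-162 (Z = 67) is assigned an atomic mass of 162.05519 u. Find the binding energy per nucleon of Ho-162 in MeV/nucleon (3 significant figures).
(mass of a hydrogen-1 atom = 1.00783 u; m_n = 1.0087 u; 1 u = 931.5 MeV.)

Σm = 67·m(¹H) + 95·m_n = 67.52461 + 95.8265 = 163.35111 u
Mass defect Δm = 163.35111 − 162.05519 = 1.29592 u
Binding energy = Δm·c² = 1.29592 × 931.5 MeV/u = 1207.15 MeV
Per nucleon: 1207.15 / 162 = 7.452 MeV

7.45 MeV/nucleon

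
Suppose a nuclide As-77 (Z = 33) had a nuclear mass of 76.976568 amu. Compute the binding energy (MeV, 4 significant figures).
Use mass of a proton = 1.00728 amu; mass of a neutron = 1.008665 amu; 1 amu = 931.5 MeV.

Σm = 33·m_p + 44·m_n = 33.24024 + 44.381260 = 77.621500 amu
The mass defect is 77.621500 − 76.976568 = 0.644932 amu.
E_B = 0.644932 × 931.5 = 600.754 MeV

600.8 MeV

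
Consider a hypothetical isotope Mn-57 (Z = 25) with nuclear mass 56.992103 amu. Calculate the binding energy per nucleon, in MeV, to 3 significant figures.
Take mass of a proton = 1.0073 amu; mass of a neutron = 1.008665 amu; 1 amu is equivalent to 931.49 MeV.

Mass of separated nucleons = 25(1.0073) + 32(1.008665) = 25.1825 + 32.277280 = 57.459780 amu
Δm = 57.459780 − 56.992103 = 0.467677 amu
Converting to energy: 0.467677 amu × 931.49 MeV/amu = 435.636 MeV
Per nucleon: 435.636 / 57 = 7.643 MeV

7.64 MeV/nucleon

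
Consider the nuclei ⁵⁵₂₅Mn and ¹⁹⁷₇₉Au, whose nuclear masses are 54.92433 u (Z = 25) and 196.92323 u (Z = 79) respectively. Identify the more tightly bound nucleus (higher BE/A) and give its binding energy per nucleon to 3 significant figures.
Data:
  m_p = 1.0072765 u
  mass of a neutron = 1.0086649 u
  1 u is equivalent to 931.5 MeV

⁵⁵₂₅Mn; 8.77 MeV/nucleon

⁵⁵₂₅Mn: Σm = 25(1.0072765) + 30(1.0086649) = 55.4418595 u; Δm = 0.5175295 u; E_B = 482.08 MeV; E_B/A = 8.765 MeV
¹⁹⁷₇₉Au: Σm = 79(1.0072765) + 118(1.0086649) = 198.5973017 u; Δm = 1.6740717 u; E_B = 1559.4 MeV; E_B/A = 7.916 MeV
⁵⁵₂₅Mn has the higher binding energy per nucleon, so it is the more tightly bound nucleus.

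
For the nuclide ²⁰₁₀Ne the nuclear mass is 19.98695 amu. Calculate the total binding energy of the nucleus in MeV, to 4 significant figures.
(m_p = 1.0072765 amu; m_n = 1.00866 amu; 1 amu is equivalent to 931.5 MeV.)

The nucleus contains 10 protons and 20 − 10 = 10 neutrons.
Σm = 10·m_p + 10·m_n = 10.0727650 + 10.08660 = 20.1593650 amu
The mass defect is 20.1593650 − 19.98695 = 0.1724150 amu.
E_B = 0.1724150 × 931.5 = 160.605 MeV

160.6 MeV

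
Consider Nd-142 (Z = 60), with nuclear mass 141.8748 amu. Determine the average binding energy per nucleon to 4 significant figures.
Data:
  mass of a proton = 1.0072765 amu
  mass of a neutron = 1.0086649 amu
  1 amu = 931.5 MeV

The nucleus contains 60 protons and 142 − 60 = 82 neutrons.
Total constituent mass: 60 × 1.0072765 + 82 × 1.0086649 = 143.1471118 amu
The mass defect is 143.1471118 − 141.8748 = 1.2723118 amu.
Binding energy = Δm·c² = 1.2723118 × 931.5 MeV/amu = 1185.16 MeV
BE/A = 1185.16 MeV / 142 = 8.346 MeV/nucleon

8.346 MeV/nucleon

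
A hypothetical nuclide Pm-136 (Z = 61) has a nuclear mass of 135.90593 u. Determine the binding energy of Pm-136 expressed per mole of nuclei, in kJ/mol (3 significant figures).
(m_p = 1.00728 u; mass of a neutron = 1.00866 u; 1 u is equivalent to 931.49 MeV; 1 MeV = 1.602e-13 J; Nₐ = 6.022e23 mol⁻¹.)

1.07e+11 kJ/mol

The nucleus contains 61 protons and 136 − 61 = 75 neutrons.
Σm = 61·m_p + 75·m_n = 61.44408 + 75.64950 = 137.09358 u
Δm = 137.09358 − 135.90593 = 1.18765 u
E_B = 1.18765 × 931.49 = 1106.28 MeV
Per nucleus in joules: 1106.28 MeV × 1.602e-13 J/MeV = 1.7723e-10 J
Per mole: 1.7723e-10 J × 6.022e23 mol⁻¹ = 1.0673e+14 J/mol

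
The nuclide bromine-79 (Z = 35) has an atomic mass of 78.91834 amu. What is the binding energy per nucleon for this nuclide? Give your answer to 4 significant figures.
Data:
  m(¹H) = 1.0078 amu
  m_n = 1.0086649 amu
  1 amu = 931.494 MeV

Mass of separated nucleons = 35(1.0078) + 44(1.0086649) = 35.2730 + 44.3812556 = 79.6542556 amu
The mass defect is 79.6542556 − 78.91834 = 0.7359156 amu.
Binding energy = Δm·c² = 0.7359156 × 931.494 MeV/amu = 685.501 MeV
Per nucleon: 685.501 / 79 = 8.677 MeV

8.677 MeV/nucleon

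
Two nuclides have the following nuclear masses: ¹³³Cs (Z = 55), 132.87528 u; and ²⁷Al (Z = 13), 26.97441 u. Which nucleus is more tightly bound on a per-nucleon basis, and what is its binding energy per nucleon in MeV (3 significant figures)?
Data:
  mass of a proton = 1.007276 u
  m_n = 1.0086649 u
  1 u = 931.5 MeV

¹³³Cs: Σm = 55(1.007276) + 78(1.0086649) = 134.0760422 u; Δm = 1.2007622 u; E_B = 1118.5 MeV; E_B/A = 8.410 MeV
²⁷Al: Σm = 13(1.007276) + 14(1.0086649) = 27.2158966 u; Δm = 0.2414866 u; E_B = 224.94 MeV; E_B/A = 8.331 MeV
¹³³Cs has the higher binding energy per nucleon, so it is the more tightly bound nucleus.

¹³³Cs; 8.41 MeV/nucleon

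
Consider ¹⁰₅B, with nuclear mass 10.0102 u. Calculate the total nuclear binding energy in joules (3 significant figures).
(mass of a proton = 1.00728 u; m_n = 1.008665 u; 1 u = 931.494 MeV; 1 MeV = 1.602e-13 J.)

With 5 protons and 5 neutrons (A = 10):
Total constituent mass: 5 × 1.00728 + 5 × 1.008665 = 10.079725 u
The mass defect is 10.079725 − 10.0102 = 0.069525 u.
E_B = 0.069525 × 931.494 = 64.7621 MeV
In joules: 64.7621 MeV × 1.602e-13 J/MeV = 1.0375e-11 J

1.04e-11 J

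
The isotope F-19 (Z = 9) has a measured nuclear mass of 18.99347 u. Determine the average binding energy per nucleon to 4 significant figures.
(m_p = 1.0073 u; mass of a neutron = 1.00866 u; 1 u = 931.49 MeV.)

7.787 MeV/nucleon

The nucleus contains 9 protons and 19 − 9 = 10 neutrons.
Σm = 9·m_p + 10·m_n = 9.0657 + 10.08660 = 19.15230 u
The mass defect is 19.15230 − 18.99347 = 0.15883 u.
Converting to energy: 0.15883 u × 931.49 MeV/u = 147.949 MeV
Dividing by A = 19 gives 7.787 MeV per nucleon.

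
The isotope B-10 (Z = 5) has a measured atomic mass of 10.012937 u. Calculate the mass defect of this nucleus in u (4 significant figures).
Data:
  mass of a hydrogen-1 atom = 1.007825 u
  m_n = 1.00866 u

Z = 5, so N = A − Z = 10 − 5 = 5.
Σm = 5·m(¹H) + 5·m_n = 5.039125 + 5.04330 = 10.082425 u
Mass defect Δm = 10.082425 − 10.012937 = 0.069488 u

0.06949 u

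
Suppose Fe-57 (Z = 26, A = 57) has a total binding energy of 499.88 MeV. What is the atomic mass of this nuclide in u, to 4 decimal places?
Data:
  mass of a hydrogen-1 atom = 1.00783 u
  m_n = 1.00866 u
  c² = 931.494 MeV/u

Mass defect = 499.88 MeV / (931.494 MeV/u) = 0.536643 u
Constituent mass = 26(1.00783) + 31(1.00866) = 57.47204 u
Atomic mass = 57.47204 − 0.536643 = 56.935397 u ≈ 56.9354 u (to 4 decimal places)

56.9354 u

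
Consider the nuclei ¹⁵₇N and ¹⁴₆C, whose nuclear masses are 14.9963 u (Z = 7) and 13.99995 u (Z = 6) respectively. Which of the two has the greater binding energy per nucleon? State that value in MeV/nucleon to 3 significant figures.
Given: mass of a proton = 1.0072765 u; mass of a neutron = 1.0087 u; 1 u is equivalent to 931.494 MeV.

¹⁵₇N: Σm = 7(1.0072765) + 8(1.0087) = 15.1205355 u; Δm = 0.1242355 u; E_B = 115.7246 MeV; E_B/A = 7.71497 MeV
¹⁴₆C: Σm = 6(1.0072765) + 8(1.0087) = 14.1132590 u; Δm = 0.1133090 u; E_B = 105.55 MeV; E_B/A = 7.539 MeV
¹⁵₇N has the higher binding energy per nucleon, so it is the more tightly bound nucleus.

¹⁵₇N; 7.71 MeV/nucleon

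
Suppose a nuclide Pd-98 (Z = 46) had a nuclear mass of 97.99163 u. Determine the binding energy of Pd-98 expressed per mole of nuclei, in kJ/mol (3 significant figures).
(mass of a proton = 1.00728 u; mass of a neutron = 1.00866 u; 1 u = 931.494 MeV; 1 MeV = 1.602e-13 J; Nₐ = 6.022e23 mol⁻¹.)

Total constituent mass: 46 × 1.00728 + 52 × 1.00866 = 98.78520 u
Mass defect Δm = 98.78520 − 97.99163 = 0.79357 u
Binding energy = Δm·c² = 0.79357 × 931.494 MeV/u = 739.206 MeV
Per nucleus in joules: 739.206 MeV × 1.602e-13 J/MeV = 1.1842e-10 J
Per mole: 1.1842e-10 J × 6.022e23 mol⁻¹ = 7.1313e+13 J/mol

7.13e+10 kJ/mol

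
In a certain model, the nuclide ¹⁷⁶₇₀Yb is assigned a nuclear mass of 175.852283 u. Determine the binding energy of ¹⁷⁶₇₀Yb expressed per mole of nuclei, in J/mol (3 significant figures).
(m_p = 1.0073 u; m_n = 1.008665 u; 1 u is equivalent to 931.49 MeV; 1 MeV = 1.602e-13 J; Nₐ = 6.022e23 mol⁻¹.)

1.42e+14 J/mol

The nucleus contains 70 protons and 176 − 70 = 106 neutrons.
Mass of separated nucleons = 70(1.0073) + 106(1.008665) = 70.5110 + 106.918490 = 177.429490 u
Mass defect Δm = 177.429490 − 175.852283 = 1.577207 u
Converting to energy: 1.577207 u × 931.49 MeV/u = 1469.15 MeV
Per nucleus in joules: 1469.15 MeV × 1.602e-13 J/MeV = 2.3536e-10 J
Per mole: 2.3536e-10 J × 6.022e23 mol⁻¹ = 1.4173e+14 J/mol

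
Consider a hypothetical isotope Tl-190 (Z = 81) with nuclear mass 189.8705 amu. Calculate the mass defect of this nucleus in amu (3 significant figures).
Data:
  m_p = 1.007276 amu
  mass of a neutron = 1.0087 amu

1.67 amu

Mass of separated nucleons = 81(1.007276) + 109(1.0087) = 81.589356 + 109.9483 = 191.537656 amu
Δm = 191.537656 − 189.8705 = 1.667156 amu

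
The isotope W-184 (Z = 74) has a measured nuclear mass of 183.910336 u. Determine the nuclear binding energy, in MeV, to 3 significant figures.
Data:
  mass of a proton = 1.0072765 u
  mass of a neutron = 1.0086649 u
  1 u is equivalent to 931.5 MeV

1470 MeV

Z = 74, so N = A − Z = 184 − 74 = 110.
Mass of separated nucleons = 74(1.0072765) + 110(1.0086649) = 74.5384610 + 110.9531390 = 185.4916000 u
Mass defect Δm = 185.4916000 − 183.910336 = 1.5812640 u
E_B = 1.5812640 × 931.5 = 1472.95 MeV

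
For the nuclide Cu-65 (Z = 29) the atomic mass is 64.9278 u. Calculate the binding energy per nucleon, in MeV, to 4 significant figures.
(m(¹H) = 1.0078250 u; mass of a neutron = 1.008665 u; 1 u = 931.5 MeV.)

Total constituent mass: 29 × 1.0078250 + 36 × 1.008665 = 65.5388650 u
Mass defect Δm = 65.5388650 − 64.9278 = 0.6110650 u
Converting to energy: 0.6110650 u × 931.5 MeV/u = 569.207 MeV
Per nucleon: 569.207 / 65 = 8.757 MeV

8.757 MeV/nucleon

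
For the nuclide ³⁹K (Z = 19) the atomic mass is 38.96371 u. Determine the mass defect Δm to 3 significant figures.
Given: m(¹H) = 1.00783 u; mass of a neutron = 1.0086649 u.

0.358 u

With 19 protons and 20 neutrons (A = 39):
Mass of separated nucleons = 19(1.00783) + 20(1.0086649) = 19.14877 + 20.1732980 = 39.3220680 u
Mass defect Δm = 39.3220680 − 38.96371 = 0.3583580 u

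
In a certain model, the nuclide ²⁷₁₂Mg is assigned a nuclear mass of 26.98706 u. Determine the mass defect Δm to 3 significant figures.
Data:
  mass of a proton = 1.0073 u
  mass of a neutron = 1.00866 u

0.230 u

Total constituent mass: 12 × 1.0073 + 15 × 1.00866 = 27.21750 u
The mass defect is 27.21750 − 26.98706 = 0.23044 u.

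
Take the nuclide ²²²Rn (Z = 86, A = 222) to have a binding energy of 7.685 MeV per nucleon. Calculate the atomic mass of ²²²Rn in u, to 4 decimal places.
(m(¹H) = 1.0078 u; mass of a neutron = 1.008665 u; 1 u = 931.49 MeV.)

222.0177 u

Total binding energy = 222 × 7.685 = 1706.070 MeV
Mass defect = 1706.070 MeV / (931.49 MeV/u) = 1.831549 u
Constituent mass = 86(1.0078) + 136(1.008665) = 223.849240 u
Atomic mass = 223.849240 − 1.831549 = 222.017691 u ≈ 222.0177 u (to 4 decimal places)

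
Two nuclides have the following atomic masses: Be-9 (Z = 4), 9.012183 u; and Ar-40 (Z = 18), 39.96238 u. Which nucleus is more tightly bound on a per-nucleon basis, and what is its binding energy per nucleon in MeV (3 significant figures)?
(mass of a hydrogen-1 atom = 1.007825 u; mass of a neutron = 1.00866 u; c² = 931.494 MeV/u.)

Be-9: Σm = 4(1.007825) + 5(1.00866) = 9.074600 u; Δm = 0.062417 u; E_B = 58.141 MeV; E_B/A = 6.460 MeV
Ar-40: Σm = 18(1.007825) + 22(1.00866) = 40.331370 u; Δm = 0.368990 u; E_B = 343.71 MeV; E_B/A = 8.593 MeV
Ar-40 has the higher binding energy per nucleon, so it is the more tightly bound nucleus.

Ar-40; 8.59 MeV/nucleon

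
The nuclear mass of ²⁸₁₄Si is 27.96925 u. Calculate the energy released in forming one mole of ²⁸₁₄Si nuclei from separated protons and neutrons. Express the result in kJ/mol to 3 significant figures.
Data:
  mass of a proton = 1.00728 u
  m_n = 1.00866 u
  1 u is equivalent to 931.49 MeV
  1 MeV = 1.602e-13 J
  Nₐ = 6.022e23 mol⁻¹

Σm = 14·m_p + 14·m_n = 14.10192 + 14.12124 = 28.22316 u
Mass defect Δm = 28.22316 − 27.96925 = 0.25391 u
E_B = 0.25391 × 931.49 = 236.515 MeV
Per nucleus in joules: 236.515 MeV × 1.602e-13 J/MeV = 3.7890e-11 J
Per mole: 3.7890e-11 J × 6.022e23 mol⁻¹ = 2.2817e+13 J/mol

2.28e+10 kJ/mol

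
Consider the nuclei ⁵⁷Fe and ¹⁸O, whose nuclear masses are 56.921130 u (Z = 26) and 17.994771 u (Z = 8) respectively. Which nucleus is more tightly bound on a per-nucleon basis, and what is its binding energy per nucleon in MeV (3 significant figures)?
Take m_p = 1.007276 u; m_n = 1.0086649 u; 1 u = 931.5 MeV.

⁵⁷Fe: Σm = 26(1.007276) + 31(1.0086649) = 57.4577879 u; Δm = 0.5366579 u; E_B = 499.90 MeV; E_B/A = 8.770 MeV
¹⁸O: Σm = 8(1.007276) + 10(1.0086649) = 18.1448570 u; Δm = 0.1500860 u; E_B = 139.81 MeV; E_B/A = 7.767 MeV
⁵⁷Fe has the higher binding energy per nucleon, so it is the more tightly bound nucleus.

⁵⁷Fe; 8.77 MeV/nucleon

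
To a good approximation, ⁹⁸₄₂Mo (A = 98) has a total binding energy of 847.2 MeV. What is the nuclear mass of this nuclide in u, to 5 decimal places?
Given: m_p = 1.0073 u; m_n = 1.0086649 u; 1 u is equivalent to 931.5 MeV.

Mass defect = 847.2 MeV / (931.5 MeV/u) = 0.9095008 u
Constituent mass = 42(1.0073) + 56(1.0086649) = 98.7918344 u
Nuclear mass = 98.7918344 − 0.9095008 = 97.8823336 u ≈ 97.88233 u (to 5 decimal places)

97.88233 u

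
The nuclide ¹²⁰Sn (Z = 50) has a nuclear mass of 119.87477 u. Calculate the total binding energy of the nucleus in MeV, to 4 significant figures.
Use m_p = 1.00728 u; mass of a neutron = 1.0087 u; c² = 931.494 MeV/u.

The nucleus contains 50 protons and 120 − 50 = 70 neutrons.
Mass of separated nucleons = 50(1.00728) + 70(1.0087) = 50.36400 + 70.6090 = 120.97300 u
The mass defect is 120.97300 − 119.87477 = 1.09823 u.
Binding energy = Δm·c² = 1.09823 × 931.494 MeV/u = 1022.99 MeV

1023 MeV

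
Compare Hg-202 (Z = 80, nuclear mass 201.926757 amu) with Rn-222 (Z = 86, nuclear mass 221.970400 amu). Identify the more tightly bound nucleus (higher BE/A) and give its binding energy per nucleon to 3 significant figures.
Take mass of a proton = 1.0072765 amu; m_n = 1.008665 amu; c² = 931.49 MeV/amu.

Hg-202: Σm = 80(1.0072765) + 122(1.008665) = 203.6392500 amu; Δm = 1.7124930 amu; E_B = 1595.2 MeV; E_B/A = 7.897 MeV
Rn-222: Σm = 86(1.0072765) + 136(1.008665) = 223.8042190 amu; Δm = 1.8338190 amu; E_B = 1708.18 MeV; E_B/A = 7.6945 MeV
Hg-202 has the higher binding energy per nucleon, so it is the more tightly bound nucleus.

Hg-202; 7.90 MeV/nucleon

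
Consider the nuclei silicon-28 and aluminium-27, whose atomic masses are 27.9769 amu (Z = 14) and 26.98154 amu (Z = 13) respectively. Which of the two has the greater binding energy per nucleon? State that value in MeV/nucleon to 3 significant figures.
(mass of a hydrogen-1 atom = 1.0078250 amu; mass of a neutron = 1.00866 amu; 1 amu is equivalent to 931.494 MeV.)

silicon-28: Σm = 14(1.0078250) + 14(1.00866) = 28.2307900 amu; Δm = 0.2538900 amu; E_B = 236.50 MeV; E_B/A = 8.446 MeV
aluminium-27: Σm = 13(1.0078250) + 14(1.00866) = 27.2229650 amu; Δm = 0.2414250 amu; E_B = 224.89 MeV; E_B/A = 8.329 MeV
silicon-28 has the higher binding energy per nucleon, so it is the more tightly bound nucleus.

silicon-28; 8.45 MeV/nucleon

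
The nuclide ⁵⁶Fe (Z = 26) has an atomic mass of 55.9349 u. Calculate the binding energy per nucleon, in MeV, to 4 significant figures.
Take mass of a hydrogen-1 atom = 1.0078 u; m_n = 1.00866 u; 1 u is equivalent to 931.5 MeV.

8.778 MeV/nucleon

Σm = 26·m(¹H) + 30·m_n = 26.2028 + 30.25980 = 56.46260 u
Mass defect Δm = 56.46260 − 55.9349 = 0.52770 u
E_B = 0.52770 × 931.5 = 491.553 MeV
Per nucleon: 491.553 / 56 = 8.778 MeV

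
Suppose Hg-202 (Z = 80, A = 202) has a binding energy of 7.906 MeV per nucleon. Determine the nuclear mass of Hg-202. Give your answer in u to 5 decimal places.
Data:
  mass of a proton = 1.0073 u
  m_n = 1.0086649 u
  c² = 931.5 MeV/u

201.92667 u

Total binding energy = 202 × 7.906 = 1597.012 MeV
Mass defect = 1597.012 MeV / (931.5 MeV/u) = 1.7144520 u
Constituent mass = 80(1.0073) + 122(1.0086649) = 203.6411178 u
Nuclear mass = 203.6411178 − 1.7144520 = 201.9266658 u ≈ 201.92667 u (to 5 decimal places)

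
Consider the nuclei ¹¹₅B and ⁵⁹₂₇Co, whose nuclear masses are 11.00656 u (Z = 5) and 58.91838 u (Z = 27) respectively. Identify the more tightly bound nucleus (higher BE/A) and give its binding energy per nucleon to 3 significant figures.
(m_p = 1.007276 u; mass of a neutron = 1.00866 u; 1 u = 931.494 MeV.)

⁵⁹₂₇Co; 8.77 MeV/nucleon

¹¹₅B: Σm = 5(1.007276) + 6(1.00866) = 11.088340 u; Δm = 0.081780 u; E_B = 76.178 MeV; E_B/A = 6.925 MeV
⁵⁹₂₇Co: Σm = 27(1.007276) + 32(1.00866) = 59.473572 u; Δm = 0.555192 u; E_B = 517.16 MeV; E_B/A = 8.765 MeV
⁵⁹₂₇Co has the higher binding energy per nucleon, so it is the more tightly bound nucleus.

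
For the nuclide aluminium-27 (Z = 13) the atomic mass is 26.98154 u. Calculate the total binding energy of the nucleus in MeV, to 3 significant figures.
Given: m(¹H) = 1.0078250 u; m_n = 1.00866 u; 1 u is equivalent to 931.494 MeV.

Z = 13, so N = A − Z = 27 − 13 = 14.
Σm = 13·m(¹H) + 14·m_n = 13.1017250 + 14.12124 = 27.2229650 u
Δm = 27.2229650 − 26.98154 = 0.2414250 u
Binding energy = Δm·c² = 0.2414250 × 931.494 MeV/u = 224.886 MeV

225 MeV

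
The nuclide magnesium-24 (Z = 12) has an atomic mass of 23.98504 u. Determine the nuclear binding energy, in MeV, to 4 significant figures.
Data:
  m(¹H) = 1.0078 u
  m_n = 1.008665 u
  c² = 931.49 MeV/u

198.0 MeV

The nucleus contains 12 protons and 24 − 12 = 12 neutrons.
Σm = 12·m(¹H) + 12·m_n = 12.0936 + 12.103980 = 24.197580 u
The mass defect is 24.197580 − 23.98504 = 0.212540 u.
E_B = 0.212540 × 931.49 = 197.979 MeV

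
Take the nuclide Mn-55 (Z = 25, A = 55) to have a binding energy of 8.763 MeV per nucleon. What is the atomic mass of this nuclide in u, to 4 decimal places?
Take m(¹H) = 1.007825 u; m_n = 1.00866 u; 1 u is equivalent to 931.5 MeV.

54.9380 u

Total binding energy = 55 × 8.763 = 481.965 MeV
Mass defect = 481.965 MeV / (931.5 MeV/u) = 0.517407 u
Constituent mass = 25(1.007825) + 30(1.00866) = 55.455425 u
Atomic mass = 55.455425 − 0.517407 = 54.938018 u ≈ 54.9380 u (to 4 decimal places)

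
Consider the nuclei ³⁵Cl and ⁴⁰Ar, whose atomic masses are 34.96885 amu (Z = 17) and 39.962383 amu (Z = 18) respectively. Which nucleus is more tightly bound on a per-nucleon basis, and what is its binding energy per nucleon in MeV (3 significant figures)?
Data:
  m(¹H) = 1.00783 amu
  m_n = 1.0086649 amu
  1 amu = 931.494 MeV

³⁵Cl: Σm = 17(1.00783) + 18(1.0086649) = 35.2890782 amu; Δm = 0.3202282 amu; E_B = 298.29 MeV; E_B/A = 8.523 MeV
⁴⁰Ar: Σm = 18(1.00783) + 22(1.0086649) = 40.3315678 amu; Δm = 0.3691848 amu; E_B = 343.89 MeV; E_B/A = 8.597 MeV
⁴⁰Ar has the higher binding energy per nucleon, so it is the more tightly bound nucleus.

⁴⁰Ar; 8.60 MeV/nucleon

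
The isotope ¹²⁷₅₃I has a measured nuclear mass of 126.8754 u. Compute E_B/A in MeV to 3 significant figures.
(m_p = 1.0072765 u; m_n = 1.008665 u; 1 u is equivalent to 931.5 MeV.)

8.45 MeV/nucleon

Z = 53, so N = A − Z = 127 − 53 = 74.
Total constituent mass: 53 × 1.0072765 + 74 × 1.008665 = 128.0268645 u
Δm = 128.0268645 − 126.8754 = 1.1514645 u
E_B = 1.1514645 × 931.5 = 1072.59 MeV
BE/A = 1072.59 MeV / 127 = 8.446 MeV/nucleon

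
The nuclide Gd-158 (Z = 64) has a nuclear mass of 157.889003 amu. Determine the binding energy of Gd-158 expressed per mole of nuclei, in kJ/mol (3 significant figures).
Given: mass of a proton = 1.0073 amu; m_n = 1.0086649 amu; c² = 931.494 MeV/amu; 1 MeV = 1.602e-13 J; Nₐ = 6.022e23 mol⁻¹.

The nucleus contains 64 protons and 158 − 64 = 94 neutrons.
Total constituent mass: 64 × 1.0073 + 94 × 1.0086649 = 159.2817006 amu
Mass defect Δm = 159.2817006 − 157.889003 = 1.3926976 amu
Binding energy = Δm·c² = 1.3926976 × 931.494 MeV/amu = 1297.29 MeV
Per nucleus in joules: 1297.29 MeV × 1.602e-13 J/MeV = 2.0783e-10 J
Per mole: 2.0783e-10 J × 6.022e23 mol⁻¹ = 1.2516e+14 J/mol

1.25e+11 kJ/mol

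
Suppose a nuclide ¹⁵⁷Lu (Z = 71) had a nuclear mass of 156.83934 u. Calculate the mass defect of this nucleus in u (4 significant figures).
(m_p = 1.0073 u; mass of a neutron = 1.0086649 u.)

Σm = 71·m_p + 86·m_n = 71.5183 + 86.7451814 = 158.2634814 u
Δm = 158.2634814 − 156.83934 = 1.4241414 u

1.424 u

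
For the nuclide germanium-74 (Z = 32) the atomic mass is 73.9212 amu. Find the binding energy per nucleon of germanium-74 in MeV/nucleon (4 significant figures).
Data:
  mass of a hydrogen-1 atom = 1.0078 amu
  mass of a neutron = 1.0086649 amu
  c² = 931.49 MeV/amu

8.715 MeV/nucleon

Mass of separated nucleons = 32(1.0078) + 42(1.0086649) = 32.2496 + 42.3639258 = 74.6135258 amu
The mass defect is 74.6135258 − 73.9212 = 0.6923258 amu.
Converting to energy: 0.6923258 amu × 931.49 MeV/amu = 644.895 MeV
Per nucleon: 644.895 / 74 = 8.715 MeV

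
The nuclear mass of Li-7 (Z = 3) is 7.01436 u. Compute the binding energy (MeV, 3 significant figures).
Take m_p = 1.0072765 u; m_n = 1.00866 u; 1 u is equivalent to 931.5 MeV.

Z = 3, so N = A − Z = 7 − 3 = 4.
Total constituent mass: 3 × 1.0072765 + 4 × 1.00866 = 7.0564695 u
Δm = 7.0564695 − 7.01436 = 0.0421095 u
Converting to energy: 0.0421095 u × 931.5 MeV/u = 39.2250 MeV

39.2 MeV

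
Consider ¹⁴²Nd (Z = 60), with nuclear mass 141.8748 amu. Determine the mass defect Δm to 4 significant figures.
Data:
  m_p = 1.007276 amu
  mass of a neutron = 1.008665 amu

1.272 amu

Z = 60, so N = A − Z = 142 − 60 = 82.
Mass of separated nucleons = 60(1.007276) + 82(1.008665) = 60.436560 + 82.710530 = 143.147090 amu
Δm = 143.147090 − 141.8748 = 1.272290 amu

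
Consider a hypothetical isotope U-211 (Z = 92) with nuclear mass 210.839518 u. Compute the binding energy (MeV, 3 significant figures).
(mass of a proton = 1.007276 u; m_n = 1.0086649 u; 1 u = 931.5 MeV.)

The nucleus contains 92 protons and 211 − 92 = 119 neutrons.
Σm = 92·m_p + 119·m_n = 92.669392 + 120.0311231 = 212.7005151 u
The mass defect is 212.7005151 − 210.839518 = 1.8609971 u.
Converting to energy: 1.8609971 u × 931.5 MeV/u = 1733.52 MeV

1730 MeV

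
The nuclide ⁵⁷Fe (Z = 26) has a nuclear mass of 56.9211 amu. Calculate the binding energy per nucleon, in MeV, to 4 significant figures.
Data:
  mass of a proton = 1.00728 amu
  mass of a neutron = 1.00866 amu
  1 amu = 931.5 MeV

8.770 MeV/nucleon

Σm = 26·m_p + 31·m_n = 26.18928 + 31.26846 = 57.45774 amu
Δm = 57.45774 − 56.9211 = 0.53664 amu
E_B = 0.53664 × 931.5 = 499.880 MeV
BE/A = 499.880 MeV / 57 = 8.770 MeV/nucleon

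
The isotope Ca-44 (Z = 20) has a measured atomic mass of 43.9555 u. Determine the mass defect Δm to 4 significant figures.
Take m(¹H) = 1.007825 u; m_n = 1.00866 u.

The nucleus contains 20 protons and 44 − 20 = 24 neutrons.
Σm = 20·m(¹H) + 24·m_n = 20.156500 + 24.20784 = 44.364340 u
The mass defect is 44.364340 − 43.9555 = 0.408840 u.

0.4088 u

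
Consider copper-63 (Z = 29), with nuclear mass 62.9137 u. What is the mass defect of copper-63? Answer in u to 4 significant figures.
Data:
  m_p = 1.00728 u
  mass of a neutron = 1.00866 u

Total constituent mass: 29 × 1.00728 + 34 × 1.00866 = 63.50556 u
Mass defect Δm = 63.50556 − 62.9137 = 0.59186 u

0.5919 u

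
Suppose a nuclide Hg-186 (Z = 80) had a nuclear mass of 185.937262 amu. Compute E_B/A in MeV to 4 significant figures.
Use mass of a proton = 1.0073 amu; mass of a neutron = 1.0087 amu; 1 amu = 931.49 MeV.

With 80 protons and 106 neutrons (A = 186):
Total constituent mass: 80 × 1.0073 + 106 × 1.0087 = 187.5062 amu
Mass defect Δm = 187.5062 − 185.937262 = 1.568938 amu
Binding energy = Δm·c² = 1.568938 × 931.49 MeV/amu = 1461.45 MeV
Dividing by A = 186 gives 7.857 MeV per nucleon.

7.857 MeV/nucleon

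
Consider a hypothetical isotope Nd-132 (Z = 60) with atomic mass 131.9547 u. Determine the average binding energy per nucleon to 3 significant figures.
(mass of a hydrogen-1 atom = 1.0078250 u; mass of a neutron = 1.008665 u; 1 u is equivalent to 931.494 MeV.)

With 60 protons and 72 neutrons (A = 132):
Mass of separated nucleons = 60(1.0078250) + 72(1.008665) = 60.4695000 + 72.623880 = 133.0933800 u
Mass defect Δm = 133.0933800 − 131.9547 = 1.1386800 u
E_B = 1.1386800 × 931.494 = 1060.67 MeV
Dividing by A = 132 gives 8.035 MeV per nucleon.

8.04 MeV/nucleon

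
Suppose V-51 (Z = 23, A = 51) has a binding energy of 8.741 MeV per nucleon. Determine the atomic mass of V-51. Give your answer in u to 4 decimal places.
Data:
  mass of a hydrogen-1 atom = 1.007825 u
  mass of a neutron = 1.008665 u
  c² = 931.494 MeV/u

50.9440 u

Total binding energy = 51 × 8.741 = 445.791 MeV
Mass defect = 445.791 MeV / (931.494 MeV/u) = 0.478576 u
Constituent mass = 23(1.007825) + 28(1.008665) = 51.422595 u
Atomic mass = 51.422595 − 0.478576 = 50.944019 u ≈ 50.9440 u (to 4 decimal places)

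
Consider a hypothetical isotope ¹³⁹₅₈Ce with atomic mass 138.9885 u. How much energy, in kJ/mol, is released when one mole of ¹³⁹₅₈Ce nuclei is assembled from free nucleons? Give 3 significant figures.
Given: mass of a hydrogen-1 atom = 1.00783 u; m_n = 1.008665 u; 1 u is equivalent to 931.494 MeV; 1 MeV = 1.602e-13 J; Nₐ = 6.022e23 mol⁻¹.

1.05e+11 kJ/mol

Total constituent mass: 58 × 1.00783 + 81 × 1.008665 = 140.156005 u
The mass defect is 140.156005 − 138.9885 = 1.167505 u.
Binding energy = Δm·c² = 1.167505 × 931.494 MeV/u = 1087.52 MeV
Per nucleus in joules: 1087.52 MeV × 1.602e-13 J/MeV = 1.7422e-10 J
Per mole: 1.7422e-10 J × 6.022e23 mol⁻¹ = 1.0492e+14 J/mol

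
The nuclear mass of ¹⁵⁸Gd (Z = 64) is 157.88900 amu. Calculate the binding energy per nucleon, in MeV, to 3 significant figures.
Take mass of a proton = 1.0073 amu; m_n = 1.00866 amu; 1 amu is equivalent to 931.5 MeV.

8.21 MeV/nucleon

Z = 64, so N = A − Z = 158 − 64 = 94.
Mass of separated nucleons = 64(1.0073) + 94(1.00866) = 64.4672 + 94.81404 = 159.28124 amu
Δm = 159.28124 − 157.88900 = 1.39224 amu
Converting to energy: 1.39224 amu × 931.5 MeV/amu = 1296.87 MeV
Dividing by A = 158 gives 8.208 MeV per nucleon.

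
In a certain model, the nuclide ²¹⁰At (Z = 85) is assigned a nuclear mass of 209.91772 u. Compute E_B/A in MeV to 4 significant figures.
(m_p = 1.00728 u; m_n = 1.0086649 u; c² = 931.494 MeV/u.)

7.914 MeV/nucleon

Total constituent mass: 85 × 1.00728 + 125 × 1.0086649 = 211.7019125 u
The mass defect is 211.7019125 − 209.91772 = 1.7841925 u.
E_B = 1.7841925 × 931.494 = 1661.96 MeV
Per nucleon: 1661.96 / 210 = 7.914 MeV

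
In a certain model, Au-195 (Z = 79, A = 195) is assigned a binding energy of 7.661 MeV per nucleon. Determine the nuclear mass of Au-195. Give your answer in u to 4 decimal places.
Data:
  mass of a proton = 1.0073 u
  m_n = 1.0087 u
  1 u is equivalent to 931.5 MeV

194.9821 u

Total binding energy = 195 × 7.661 = 1493.895 MeV
Mass defect = 1493.895 MeV / (931.5 MeV/u) = 1.603752 u
Constituent mass = 79(1.0073) + 116(1.0087) = 196.5859 u
Nuclear mass = 196.5859 − 1.603752 = 194.982148 u ≈ 194.9821 u (to 4 decimal places)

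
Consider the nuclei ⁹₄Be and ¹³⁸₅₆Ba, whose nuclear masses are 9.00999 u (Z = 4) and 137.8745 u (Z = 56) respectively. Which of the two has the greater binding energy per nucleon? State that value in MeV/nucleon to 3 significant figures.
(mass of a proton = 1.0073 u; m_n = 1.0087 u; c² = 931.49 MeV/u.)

⁹₄Be: Σm = 4(1.0073) + 5(1.0087) = 9.0727 u; Δm = 0.06271 u; E_B = 58.414 MeV; E_B/A = 6.490 MeV
¹³⁸₅₆Ba: Σm = 56(1.0073) + 82(1.0087) = 139.1222 u; Δm = 1.2477 u; E_B = 1162.2 MeV; E_B/A = 8.422 MeV
¹³⁸₅₆Ba has the higher binding energy per nucleon, so it is the more tightly bound nucleus.

¹³⁸₅₆Ba; 8.42 MeV/nucleon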